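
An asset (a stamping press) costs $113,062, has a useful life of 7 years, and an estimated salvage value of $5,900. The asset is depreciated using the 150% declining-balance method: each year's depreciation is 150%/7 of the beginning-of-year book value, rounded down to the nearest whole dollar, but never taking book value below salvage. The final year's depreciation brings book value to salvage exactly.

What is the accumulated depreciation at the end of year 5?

$79,204

Depreciable base = $113,062 − $5,900 = $107,162.
Year 1: ⌊$113,062 × 150%/7⌋ = $24,227. Book value $88,835.
Year 2: ⌊$88,835 × 150%/7⌋ = $19,036. Book value $69,799.
Year 3: ⌊$69,799 × 150%/7⌋ = $14,956. Book value $54,843.
Year 4: ⌊$54,843 × 150%/7⌋ = $11,752. Book value $43,091.
Year 5: ⌊$43,091 × 150%/7⌋ = $9,233. Book value $33,858.
Accumulated through year 5 = $113,062 − $33,858 = $79,204.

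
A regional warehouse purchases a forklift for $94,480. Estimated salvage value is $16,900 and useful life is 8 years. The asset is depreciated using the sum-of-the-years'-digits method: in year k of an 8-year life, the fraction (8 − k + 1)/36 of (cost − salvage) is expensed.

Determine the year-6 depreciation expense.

Depreciable base = $94,480 − $16,900 = $77,580.
Sum of the years' digits = 8+7+6+5+4+3+2+1 = 36.
Year 1: $77,580 × 8/36 = $17,240. Book value $77,240.
Year 2: $77,580 × 7/36 = $15,085. Book value $62,155.
Year 3: $77,580 × 6/36 = $12,930. Book value $49,225.
Year 4: $77,580 × 5/36 = $10,775. Book value $38,450.
Year 5: $77,580 × 4/36 = $8,620. Book value $29,830.
Year 6: $77,580 × 3/36 = $6,465. Book value $23,365.

$6,465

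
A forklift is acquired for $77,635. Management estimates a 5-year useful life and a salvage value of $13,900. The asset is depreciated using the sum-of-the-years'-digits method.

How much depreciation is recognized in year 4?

$8,498

Depreciable base = $77,635 − $13,900 = $63,735.
Sum of the years' digits = 5+4+3+2+1 = 15.
Year 1: $63,735 × 5/15 = $21,245. Book value $56,390.
Year 2: $63,735 × 4/15 = $16,996. Book value $39,394.
Year 3: $63,735 × 3/15 = $12,747. Book value $26,647.
Year 4: $63,735 × 2/15 = $8,498. Book value $18,149.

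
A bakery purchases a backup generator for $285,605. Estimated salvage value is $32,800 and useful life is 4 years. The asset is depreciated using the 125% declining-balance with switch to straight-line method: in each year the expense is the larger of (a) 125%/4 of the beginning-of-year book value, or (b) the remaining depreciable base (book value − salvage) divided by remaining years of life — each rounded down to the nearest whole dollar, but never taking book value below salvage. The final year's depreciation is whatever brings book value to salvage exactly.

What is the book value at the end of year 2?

$134,994

Depreciable base = $285,605 − $32,800 = $252,805.
Year 1: DB = ⌊$285,605 × 125%/4⌋ = $89,251; SL = ⌊$252,805/4⌋ = $63,201 → take DB $89,251. Book value $196,354.
Year 2: DB = ⌊$196,354 × 125%/4⌋ = $61,360; SL = ⌊$163,554/3⌋ = $54,518 → take DB $61,360. Book value $134,994.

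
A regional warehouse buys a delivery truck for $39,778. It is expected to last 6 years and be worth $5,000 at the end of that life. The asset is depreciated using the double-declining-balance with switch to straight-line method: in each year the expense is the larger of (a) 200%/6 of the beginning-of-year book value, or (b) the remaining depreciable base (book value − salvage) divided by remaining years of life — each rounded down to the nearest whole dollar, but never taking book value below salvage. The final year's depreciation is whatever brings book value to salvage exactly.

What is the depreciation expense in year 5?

$2,619

Depreciable base = $39,778 − $5,000 = $34,778.
Year 1: DB = ⌊$39,778 × 200%/6⌋ = $13,259; SL = ⌊$34,778/6⌋ = $5,796 → take DB $13,259. Book value $26,519.
Year 2: DB = ⌊$26,519 × 200%/6⌋ = $8,839; SL = ⌊$21,519/5⌋ = $4,303 → take DB $8,839. Book value $17,680.
Year 3: DB = ⌊$17,680 × 200%/6⌋ = $5,893; SL = ⌊$12,680/4⌋ = $3,170 → take DB $5,893. Book value $11,787.
Year 4: DB = ⌊$11,787 × 200%/6⌋ = $3,929; SL = ⌊$6,787/3⌋ = $2,262 → take DB $3,929. Book value $7,858.
Year 5: DB = ⌊$7,858 × 200%/6⌋ = $2,619; SL = ⌊$2,858/2⌋ = $1,429 → take DB $2,619. Book value $5,239.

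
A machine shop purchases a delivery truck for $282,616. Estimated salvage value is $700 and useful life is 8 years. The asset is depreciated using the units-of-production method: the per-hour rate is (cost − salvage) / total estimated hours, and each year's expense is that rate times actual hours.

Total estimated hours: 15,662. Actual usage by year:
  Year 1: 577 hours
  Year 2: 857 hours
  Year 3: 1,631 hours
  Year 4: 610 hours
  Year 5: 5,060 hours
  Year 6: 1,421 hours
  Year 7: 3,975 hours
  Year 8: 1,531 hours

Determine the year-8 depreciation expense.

$27,558

Depreciable base = $282,616 − $700 = $281,916.
Rate = $281,916 / 15,662 hours = $18 per hour.
Year 1: 577 × $18 = $10,386. Book value $272,230.
Year 2: 857 × $18 = $15,426. Book value $256,804.
Year 3: 1,631 × $18 = $29,358. Book value $227,446.
Year 4: 610 × $18 = $10,980. Book value $216,466.
Year 5: 5,060 × $18 = $91,080. Book value $125,386.
Year 6: 1,421 × $18 = $25,578. Book value $99,808.
Year 7: 3,975 × $18 = $71,550. Book value $28,258.
Year 8: 1,531 × $18 = $27,558. Book value $700.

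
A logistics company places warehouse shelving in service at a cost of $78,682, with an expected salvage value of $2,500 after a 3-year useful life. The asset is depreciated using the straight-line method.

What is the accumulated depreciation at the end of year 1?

$25,394

Depreciable base = $78,682 − $2,500 = $76,182.
Annual expense = $76,182 / 3 = $25,394.
End of year 1: book value $53,288.
Accumulated through year 1 = $78,682 − $53,288 = $25,394.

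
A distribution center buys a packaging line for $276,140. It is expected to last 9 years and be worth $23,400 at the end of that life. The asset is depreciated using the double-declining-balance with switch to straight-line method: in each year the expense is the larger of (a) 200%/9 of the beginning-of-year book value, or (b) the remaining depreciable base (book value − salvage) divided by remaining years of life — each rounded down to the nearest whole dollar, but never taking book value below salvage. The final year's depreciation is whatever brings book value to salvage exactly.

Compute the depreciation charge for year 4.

$28,872

Depreciable base = $276,140 − $23,400 = $252,740.
Year 1: DB = ⌊$276,140 × 200%/9⌋ = $61,364; SL = ⌊$252,740/9⌋ = $28,082 → take DB $61,364. Book value $214,776.
Year 2: DB = ⌊$214,776 × 200%/9⌋ = $47,728; SL = ⌊$191,376/8⌋ = $23,922 → take DB $47,728. Book value $167,048.
Year 3: DB = ⌊$167,048 × 200%/9⌋ = $37,121; SL = ⌊$143,648/7⌋ = $20,521 → take DB $37,121. Book value $129,927.
Year 4: DB = ⌊$129,927 × 200%/9⌋ = $28,872; SL = ⌊$106,527/6⌋ = $17,754 → take DB $28,872. Book value $101,055.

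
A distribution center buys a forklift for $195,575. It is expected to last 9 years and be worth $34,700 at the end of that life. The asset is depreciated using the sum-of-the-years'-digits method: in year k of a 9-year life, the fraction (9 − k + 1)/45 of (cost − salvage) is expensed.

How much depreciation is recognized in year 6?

$14,300

Depreciable base = $195,575 − $34,700 = $160,875.
Sum of the years' digits = 9+8+7+6+5+4+3+2+1 = 45.
Year 1: $160,875 × 9/45 = $32,175. Book value $163,400.
Year 2: $160,875 × 8/45 = $28,600. Book value $134,800.
Year 3: $160,875 × 7/45 = $25,025. Book value $109,775.
Year 4: $160,875 × 6/45 = $21,450. Book value $88,325.
Year 5: $160,875 × 5/45 = $17,875. Book value $70,450.
Year 6: $160,875 × 4/45 = $14,300. Book value $56,150.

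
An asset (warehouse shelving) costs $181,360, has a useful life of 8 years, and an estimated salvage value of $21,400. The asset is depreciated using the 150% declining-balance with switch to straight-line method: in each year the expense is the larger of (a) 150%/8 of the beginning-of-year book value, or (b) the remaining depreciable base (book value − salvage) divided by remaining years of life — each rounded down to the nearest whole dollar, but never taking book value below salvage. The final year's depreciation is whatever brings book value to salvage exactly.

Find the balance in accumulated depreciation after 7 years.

$145,686

Depreciable base = $181,360 − $21,400 = $159,960.
Year 1: DB = ⌊$181,360 × 150%/8⌋ = $34,005; SL = ⌊$159,960/8⌋ = $19,995 → take DB $34,005. Book value $147,355.
Year 2: DB = ⌊$147,355 × 150%/8⌋ = $27,629; SL = ⌊$125,955/7⌋ = $17,993 → take DB $27,629. Book value $119,726.
Year 3: DB = ⌊$119,726 × 150%/8⌋ = $22,448; SL = ⌊$98,326/6⌋ = $16,387 → take DB $22,448. Book value $97,278.
Year 4: DB = ⌊$97,278 × 150%/8⌋ = $18,239; SL = ⌊$75,878/5⌋ = $15,175 → take DB $18,239. Book value $79,039.
Year 5: DB = ⌊$79,039 × 150%/8⌋ = $14,819; SL = ⌊$57,639/4⌋ = $14,409 → take DB $14,819. Book value $64,220.
Year 6: DB = ⌊$64,220 × 150%/8⌋ = $12,041; SL = ⌊$42,820/3⌋ = $14,273 → take SL $14,273. Book value $49,947.
Year 7: DB = ⌊$49,947 × 150%/8⌋ = $9,365; SL = ⌊$28,547/2⌋ = $14,273 → take SL $14,273. Book value $35,674.
Accumulated through year 7 = $181,360 − $35,674 = $145,686.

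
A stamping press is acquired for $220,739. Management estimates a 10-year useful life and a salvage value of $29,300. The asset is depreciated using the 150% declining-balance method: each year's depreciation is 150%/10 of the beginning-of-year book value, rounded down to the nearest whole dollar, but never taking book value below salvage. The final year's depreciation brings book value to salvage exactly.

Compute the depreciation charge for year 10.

$21,830

Depreciable base = $220,739 − $29,300 = $191,439.
Year 1: ⌊$220,739 × 150%/10⌋ = $33,110. Book value $187,629.
Year 2: ⌊$187,629 × 150%/10⌋ = $28,144. Book value $159,485.
Year 3: ⌊$159,485 × 150%/10⌋ = $23,922. Book value $135,563.
Year 4: ⌊$135,563 × 150%/10⌋ = $20,334. Book value $115,229.
Year 5: ⌊$115,229 × 150%/10⌋ = $17,284. Book value $97,945.
Year 6: ⌊$97,945 × 150%/10⌋ = $14,691. Book value $83,254.
Year 7: ⌊$83,254 × 150%/10⌋ = $12,488. Book value $70,766.
Year 8: ⌊$70,766 × 150%/10⌋ = $10,614. Book value $60,152.
Year 9: ⌊$60,152 × 150%/10⌋ = $9,022. Book value $51,130.
Year 10 (final): $51,130 − $29,300 = $21,830. Book value $29,300.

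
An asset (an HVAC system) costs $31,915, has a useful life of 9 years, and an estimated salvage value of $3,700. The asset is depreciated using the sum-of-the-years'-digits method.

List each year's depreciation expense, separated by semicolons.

$5,643; $5,016; $4,389; $3,762; $3,135; $2,508; $1,881; $1,254; $627

Depreciable base = $31,915 − $3,700 = $28,215.
Sum of the years' digits = 9+8+7+6+5+4+3+2+1 = 45.
Year 1: $28,215 × 9/45 = $5,643. Book value $26,272.
Year 2: $28,215 × 8/45 = $5,016. Book value $21,256.
Year 3: $28,215 × 7/45 = $4,389. Book value $16,867.
Year 4: $28,215 × 6/45 = $3,762. Book value $13,105.
Year 5: $28,215 × 5/45 = $3,135. Book value $9,970.
Year 6: $28,215 × 4/45 = $2,508. Book value $7,462.
Year 7: $28,215 × 3/45 = $1,881. Book value $5,581.
Year 8: $28,215 × 2/45 = $1,254. Book value $4,327.
Year 9: $28,215 × 1/45 = $627. Book value $3,700.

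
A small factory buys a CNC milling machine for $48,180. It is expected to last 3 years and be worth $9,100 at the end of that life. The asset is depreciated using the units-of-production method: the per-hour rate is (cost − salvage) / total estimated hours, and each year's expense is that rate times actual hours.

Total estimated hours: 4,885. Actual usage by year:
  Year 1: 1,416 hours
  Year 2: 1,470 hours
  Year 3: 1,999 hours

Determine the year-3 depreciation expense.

$15,992

Depreciable base = $48,180 − $9,100 = $39,080.
Rate = $39,080 / 4,885 hours = $8 per hour.
Year 1: 1,416 × $8 = $11,328. Book value $36,852.
Year 2: 1,470 × $8 = $11,760. Book value $25,092.
Year 3: 1,999 × $8 = $15,992. Book value $9,100.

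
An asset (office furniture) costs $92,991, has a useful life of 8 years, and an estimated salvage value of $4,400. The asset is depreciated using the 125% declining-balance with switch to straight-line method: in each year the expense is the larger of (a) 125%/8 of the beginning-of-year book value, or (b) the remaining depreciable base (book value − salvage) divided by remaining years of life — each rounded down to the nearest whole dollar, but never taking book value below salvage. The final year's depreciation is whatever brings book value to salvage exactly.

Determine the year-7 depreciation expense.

$10,292

Depreciable base = $92,991 − $4,400 = $88,591.
Year 1: DB = ⌊$92,991 × 125%/8⌋ = $14,529; SL = ⌊$88,591/8⌋ = $11,073 → take DB $14,529. Book value $78,462.
Year 2: DB = ⌊$78,462 × 125%/8⌋ = $12,259; SL = ⌊$74,062/7⌋ = $10,580 → take DB $12,259. Book value $66,203.
Year 3: DB = ⌊$66,203 × 125%/8⌋ = $10,344; SL = ⌊$61,803/6⌋ = $10,300 → take DB $10,344. Book value $55,859.
Year 4: DB = ⌊$55,859 × 125%/8⌋ = $8,727; SL = ⌊$51,459/5⌋ = $10,291 → take SL $10,291. Book value $45,568.
Year 5: DB = ⌊$45,568 × 125%/8⌋ = $7,120; SL = ⌊$41,168/4⌋ = $10,292 → take SL $10,292. Book value $35,276.
Year 6: DB = ⌊$35,276 × 125%/8⌋ = $5,511; SL = ⌊$30,876/3⌋ = $10,292 → take SL $10,292. Book value $24,984.
Year 7: DB = ⌊$24,984 × 125%/8⌋ = $3,903; SL = ⌊$20,584/2⌋ = $10,292 → take SL $10,292. Book value $14,692.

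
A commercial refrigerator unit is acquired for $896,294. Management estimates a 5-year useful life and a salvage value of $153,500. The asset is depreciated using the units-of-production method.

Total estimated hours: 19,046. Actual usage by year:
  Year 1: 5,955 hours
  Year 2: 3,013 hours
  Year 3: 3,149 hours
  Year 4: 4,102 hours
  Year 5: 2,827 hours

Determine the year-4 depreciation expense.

$159,978

Depreciable base = $896,294 − $153,500 = $742,794.
Rate = $742,794 / 19,046 hours = $39 per hour.
Year 1: 5,955 × $39 = $232,245. Book value $664,049.
Year 2: 3,013 × $39 = $117,507. Book value $546,542.
Year 3: 3,149 × $39 = $122,811. Book value $423,731.
Year 4: 4,102 × $39 = $159,978. Book value $263,753.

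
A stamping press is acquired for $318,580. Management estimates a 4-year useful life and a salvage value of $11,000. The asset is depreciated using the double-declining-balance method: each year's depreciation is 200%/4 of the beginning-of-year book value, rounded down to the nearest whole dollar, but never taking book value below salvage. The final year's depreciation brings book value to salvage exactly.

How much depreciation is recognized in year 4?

Depreciable base = $318,580 − $11,000 = $307,580.
Year 1: ⌊$318,580 × 200%/4⌋ = $159,290. Book value $159,290.
Year 2: ⌊$159,290 × 200%/4⌋ = $79,645. Book value $79,645.
Year 3: ⌊$79,645 × 200%/4⌋ = $39,822. Book value $39,823.
Year 4 (final): $39,823 − $11,000 = $28,823. Book value $11,000.

$28,823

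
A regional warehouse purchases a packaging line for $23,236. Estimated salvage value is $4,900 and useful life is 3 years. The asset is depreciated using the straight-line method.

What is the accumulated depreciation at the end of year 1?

$6,112

Depreciable base = $23,236 − $4,900 = $18,336.
Annual expense = $18,336 / 3 = $6,112.
End of year 1: book value $17,124.
Accumulated through year 1 = $23,236 − $17,124 = $6,112.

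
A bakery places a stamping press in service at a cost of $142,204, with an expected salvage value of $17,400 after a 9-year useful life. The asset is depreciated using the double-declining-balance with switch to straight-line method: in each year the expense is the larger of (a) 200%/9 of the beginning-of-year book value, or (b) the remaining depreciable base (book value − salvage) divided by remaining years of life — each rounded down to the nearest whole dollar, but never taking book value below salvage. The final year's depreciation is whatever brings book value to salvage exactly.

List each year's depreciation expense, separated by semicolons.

Depreciable base = $142,204 − $17,400 = $124,804.
Year 1: DB = ⌊$142,204 × 200%/9⌋ = $31,600; SL = ⌊$124,804/9⌋ = $13,867 → take DB $31,600. Book value $110,604.
Year 2: DB = ⌊$110,604 × 200%/9⌋ = $24,578; SL = ⌊$93,204/8⌋ = $11,650 → take DB $24,578. Book value $86,026.
Year 3: DB = ⌊$86,026 × 200%/9⌋ = $19,116; SL = ⌊$68,626/7⌋ = $9,803 → take DB $19,116. Book value $66,910.
Year 4: DB = ⌊$66,910 × 200%/9⌋ = $14,868; SL = ⌊$49,510/6⌋ = $8,251 → take DB $14,868. Book value $52,042.
Year 5: DB = ⌊$52,042 × 200%/9⌋ = $11,564; SL = ⌊$34,642/5⌋ = $6,928 → take DB $11,564. Book value $40,478.
Year 6: DB = ⌊$40,478 × 200%/9⌋ = $8,995; SL = ⌊$23,078/4⌋ = $5,769 → take DB $8,995. Book value $31,483.
Year 7: DB = ⌊$31,483 × 200%/9⌋ = $6,996; SL = ⌊$14,083/3⌋ = $4,694 → take DB $6,996. Book value $24,487.
Year 8: DB = ⌊$24,487 × 200%/9⌋ = $5,441; SL = ⌊$7,087/2⌋ = $3,543 → take DB $5,441. Book value $19,046.
Year 9 (final): $19,046 − $17,400 = $1,646. Book value $17,400.

$31,600; $24,578; $19,116; $14,868; $11,564; $8,995; $6,996; $5,441; $1,646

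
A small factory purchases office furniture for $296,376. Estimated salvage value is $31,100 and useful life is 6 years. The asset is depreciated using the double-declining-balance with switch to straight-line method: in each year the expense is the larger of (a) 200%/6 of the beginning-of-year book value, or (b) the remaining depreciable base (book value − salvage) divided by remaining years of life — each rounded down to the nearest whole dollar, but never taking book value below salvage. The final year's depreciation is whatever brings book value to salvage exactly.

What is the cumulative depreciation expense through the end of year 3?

$208,560

Depreciable base = $296,376 − $31,100 = $265,276.
Year 1: DB = ⌊$296,376 × 200%/6⌋ = $98,792; SL = ⌊$265,276/6⌋ = $44,212 → take DB $98,792. Book value $197,584.
Year 2: DB = ⌊$197,584 × 200%/6⌋ = $65,861; SL = ⌊$166,484/5⌋ = $33,296 → take DB $65,861. Book value $131,723.
Year 3: DB = ⌊$131,723 × 200%/6⌋ = $43,907; SL = ⌊$100,623/4⌋ = $25,155 → take DB $43,907. Book value $87,816.
Accumulated through year 3 = $296,376 − $87,816 = $208,560.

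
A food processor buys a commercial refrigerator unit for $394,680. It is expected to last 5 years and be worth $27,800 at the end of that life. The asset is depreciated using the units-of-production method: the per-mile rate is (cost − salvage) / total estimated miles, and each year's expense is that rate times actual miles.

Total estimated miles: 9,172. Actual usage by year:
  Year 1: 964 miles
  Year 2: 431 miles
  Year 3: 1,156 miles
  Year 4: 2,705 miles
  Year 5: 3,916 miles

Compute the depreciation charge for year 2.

$17,240

Depreciable base = $394,680 − $27,800 = $366,880.
Rate = $366,880 / 9,172 miles = $40 per mile.
Year 1: 964 × $40 = $38,560. Book value $356,120.
Year 2: 431 × $40 = $17,240. Book value $338,880.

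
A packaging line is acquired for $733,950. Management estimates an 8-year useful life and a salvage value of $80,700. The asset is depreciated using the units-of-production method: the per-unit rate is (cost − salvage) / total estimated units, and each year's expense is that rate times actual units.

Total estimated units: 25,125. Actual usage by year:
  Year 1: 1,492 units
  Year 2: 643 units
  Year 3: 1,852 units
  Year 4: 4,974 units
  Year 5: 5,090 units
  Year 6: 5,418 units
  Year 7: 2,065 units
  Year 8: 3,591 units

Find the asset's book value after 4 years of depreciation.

$500,964

Depreciable base = $733,950 − $80,700 = $653,250.
Rate = $653,250 / 25,125 units = $26 per unit.
Year 1: 1,492 × $26 = $38,792. Book value $695,158.
Year 2: 643 × $26 = $16,718. Book value $678,440.
Year 3: 1,852 × $26 = $48,152. Book value $630,288.
Year 4: 4,974 × $26 = $129,324. Book value $500,964.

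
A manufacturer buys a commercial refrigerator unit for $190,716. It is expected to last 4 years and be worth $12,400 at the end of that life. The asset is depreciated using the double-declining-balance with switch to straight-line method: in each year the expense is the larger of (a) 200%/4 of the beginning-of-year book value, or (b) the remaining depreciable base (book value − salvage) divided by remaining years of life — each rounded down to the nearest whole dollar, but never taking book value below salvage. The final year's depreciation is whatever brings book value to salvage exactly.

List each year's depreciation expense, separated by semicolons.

$95,358; $47,679; $23,839; $11,440

Depreciable base = $190,716 − $12,400 = $178,316.
Year 1: DB = ⌊$190,716 × 200%/4⌋ = $95,358; SL = ⌊$178,316/4⌋ = $44,579 → take DB $95,358. Book value $95,358.
Year 2: DB = ⌊$95,358 × 200%/4⌋ = $47,679; SL = ⌊$82,958/3⌋ = $27,652 → take DB $47,679. Book value $47,679.
Year 3: DB = ⌊$47,679 × 200%/4⌋ = $23,839; SL = ⌊$35,279/2⌋ = $17,639 → take DB $23,839. Book value $23,840.
Year 4 (final): $23,840 − $12,400 = $11,440. Book value $12,400.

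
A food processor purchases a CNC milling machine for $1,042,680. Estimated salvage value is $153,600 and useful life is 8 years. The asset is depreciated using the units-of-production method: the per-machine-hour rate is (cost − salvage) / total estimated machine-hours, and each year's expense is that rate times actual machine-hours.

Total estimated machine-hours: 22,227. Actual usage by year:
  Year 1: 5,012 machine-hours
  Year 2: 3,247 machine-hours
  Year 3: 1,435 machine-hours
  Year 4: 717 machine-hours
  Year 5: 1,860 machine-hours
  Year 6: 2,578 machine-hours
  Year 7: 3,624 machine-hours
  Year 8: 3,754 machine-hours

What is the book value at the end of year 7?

$303,760

Depreciable base = $1,042,680 − $153,600 = $889,080.
Rate = $889,080 / 22,227 machine-hours = $40 per machine-hour.
Year 1: 5,012 × $40 = $200,480. Book value $842,200.
Year 2: 3,247 × $40 = $129,880. Book value $712,320.
Year 3: 1,435 × $40 = $57,400. Book value $654,920.
Year 4: 717 × $40 = $28,680. Book value $626,240.
Year 5: 1,860 × $40 = $74,400. Book value $551,840.
Year 6: 2,578 × $40 = $103,120. Book value $448,720.
Year 7: 3,624 × $40 = $144,960. Book value $303,760.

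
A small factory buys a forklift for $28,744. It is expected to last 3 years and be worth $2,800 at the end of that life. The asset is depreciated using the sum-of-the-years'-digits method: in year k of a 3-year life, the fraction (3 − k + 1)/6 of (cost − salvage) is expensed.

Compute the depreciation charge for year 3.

$4,324

Depreciable base = $28,744 − $2,800 = $25,944.
Sum of the years' digits = 3+2+1 = 6.
Year 1: $25,944 × 3/6 = $12,972. Book value $15,772.
Year 2: $25,944 × 2/6 = $8,648. Book value $7,124.
Year 3: $25,944 × 1/6 = $4,324. Book value $2,800.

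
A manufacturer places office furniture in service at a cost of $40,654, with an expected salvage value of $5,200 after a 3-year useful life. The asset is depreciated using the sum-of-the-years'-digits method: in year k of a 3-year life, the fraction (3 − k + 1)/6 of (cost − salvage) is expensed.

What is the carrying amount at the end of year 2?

$11,109

Depreciable base = $40,654 − $5,200 = $35,454.
Sum of the years' digits = 3+2+1 = 6.
Year 1: $35,454 × 3/6 = $17,727. Book value $22,927.
Year 2: $35,454 × 2/6 = $11,818. Book value $11,109.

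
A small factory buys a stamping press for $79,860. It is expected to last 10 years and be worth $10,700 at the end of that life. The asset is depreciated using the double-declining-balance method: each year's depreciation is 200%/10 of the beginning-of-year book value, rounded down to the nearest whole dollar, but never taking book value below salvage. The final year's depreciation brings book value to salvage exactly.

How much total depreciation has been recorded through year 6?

$58,924

Depreciable base = $79,860 − $10,700 = $69,160.
Year 1: ⌊$79,860 × 200%/10⌋ = $15,972. Book value $63,888.
Year 2: ⌊$63,888 × 200%/10⌋ = $12,777. Book value $51,111.
Year 3: ⌊$51,111 × 200%/10⌋ = $10,222. Book value $40,889.
Year 4: ⌊$40,889 × 200%/10⌋ = $8,177. Book value $32,712.
Year 5: ⌊$32,712 × 200%/10⌋ = $6,542. Book value $26,170.
Year 6: ⌊$26,170 × 200%/10⌋ = $5,234. Book value $20,936.
Accumulated through year 6 = $79,860 − $20,936 = $58,924.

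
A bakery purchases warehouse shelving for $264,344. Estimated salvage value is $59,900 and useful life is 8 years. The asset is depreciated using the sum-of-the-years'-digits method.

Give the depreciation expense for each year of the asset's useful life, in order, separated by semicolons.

Depreciable base = $264,344 − $59,900 = $204,444.
Sum of the years' digits = 8+7+6+5+4+3+2+1 = 36.
Year 1: $204,444 × 8/36 = $45,432. Book value $218,912.
Year 2: $204,444 × 7/36 = $39,753. Book value $179,159.
Year 3: $204,444 × 6/36 = $34,074. Book value $145,085.
Year 4: $204,444 × 5/36 = $28,395. Book value $116,690.
Year 5: $204,444 × 4/36 = $22,716. Book value $93,974.
Year 6: $204,444 × 3/36 = $17,037. Book value $76,937.
Year 7: $204,444 × 2/36 = $11,358. Book value $65,579.
Year 8: $204,444 × 1/36 = $5,679. Book value $59,900.

$45,432; $39,753; $34,074; $28,395; $22,716; $17,037; $11,358; $5,679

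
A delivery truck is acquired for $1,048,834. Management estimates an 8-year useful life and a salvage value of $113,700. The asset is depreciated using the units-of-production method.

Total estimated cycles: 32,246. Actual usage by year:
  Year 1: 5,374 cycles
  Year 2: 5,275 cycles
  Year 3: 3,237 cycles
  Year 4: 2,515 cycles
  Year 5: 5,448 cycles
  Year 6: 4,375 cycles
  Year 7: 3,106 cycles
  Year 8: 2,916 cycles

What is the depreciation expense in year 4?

Depreciable base = $1,048,834 − $113,700 = $935,134.
Rate = $935,134 / 32,246 cycles = $29 per cycle.
Year 1: 5,374 × $29 = $155,846. Book value $892,988.
Year 2: 5,275 × $29 = $152,975. Book value $740,013.
Year 3: 3,237 × $29 = $93,873. Book value $646,140.
Year 4: 2,515 × $29 = $72,935. Book value $573,205.

$72,935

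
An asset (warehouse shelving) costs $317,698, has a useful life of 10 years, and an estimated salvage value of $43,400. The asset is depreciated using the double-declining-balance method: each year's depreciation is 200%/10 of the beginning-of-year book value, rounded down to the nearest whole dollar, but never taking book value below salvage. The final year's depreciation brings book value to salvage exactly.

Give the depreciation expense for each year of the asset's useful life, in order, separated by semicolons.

$63,539; $50,831; $40,665; $32,532; $26,026; $20,821; $16,656; $13,325; $9,903; $0

Depreciable base = $317,698 − $43,400 = $274,298.
Year 1: ⌊$317,698 × 200%/10⌋ = $63,539. Book value $254,159.
Year 2: ⌊$254,159 × 200%/10⌋ = $50,831. Book value $203,328.
Year 3: ⌊$203,328 × 200%/10⌋ = $40,665. Book value $162,663.
Year 4: ⌊$162,663 × 200%/10⌋ = $32,532. Book value $130,131.
Year 5: ⌊$130,131 × 200%/10⌋ = $26,026. Book value $104,105.
Year 6: ⌊$104,105 × 200%/10⌋ = $20,821. Book value $83,284.
Year 7: ⌊$83,284 × 200%/10⌋ = $16,656. Book value $66,628.
Year 8: ⌊$66,628 × 200%/10⌋ = $13,325. Book value $53,303.
Year 9: ⌊$53,303 × 200%/10⌋ = $10,660, capped at $9,903. Book value $43,400.
Year 10 (final): $43,400 − $43,400 = $0. Book value $43,400.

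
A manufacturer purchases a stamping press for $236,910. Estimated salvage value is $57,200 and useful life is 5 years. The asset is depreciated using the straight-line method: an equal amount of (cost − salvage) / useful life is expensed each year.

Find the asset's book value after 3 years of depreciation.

$129,084

Depreciable base = $236,910 − $57,200 = $179,710.
Annual expense = $179,710 / 5 = $35,942.
End of year 1: book value $200,968.
End of year 2: book value $165,026.
End of year 3: book value $129,084.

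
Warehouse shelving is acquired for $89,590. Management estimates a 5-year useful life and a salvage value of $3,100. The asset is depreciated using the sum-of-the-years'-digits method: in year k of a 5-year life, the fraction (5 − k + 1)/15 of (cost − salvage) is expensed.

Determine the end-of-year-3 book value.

$20,398

Depreciable base = $89,590 − $3,100 = $86,490.
Sum of the years' digits = 5+4+3+2+1 = 15.
Year 1: $86,490 × 5/15 = $28,830. Book value $60,760.
Year 2: $86,490 × 4/15 = $23,064. Book value $37,696.
Year 3: $86,490 × 3/15 = $17,298. Book value $20,398.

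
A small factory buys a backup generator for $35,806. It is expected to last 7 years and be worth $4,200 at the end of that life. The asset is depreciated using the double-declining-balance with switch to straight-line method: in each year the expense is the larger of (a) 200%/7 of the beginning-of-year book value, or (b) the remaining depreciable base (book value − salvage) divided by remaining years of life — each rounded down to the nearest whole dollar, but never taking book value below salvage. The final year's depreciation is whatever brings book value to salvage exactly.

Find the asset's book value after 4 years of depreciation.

$9,322

Depreciable base = $35,806 − $4,200 = $31,606.
Year 1: DB = ⌊$35,806 × 200%/7⌋ = $10,230; SL = ⌊$31,606/7⌋ = $4,515 → take DB $10,230. Book value $25,576.
Year 2: DB = ⌊$25,576 × 200%/7⌋ = $7,307; SL = ⌊$21,376/6⌋ = $3,562 → take DB $7,307. Book value $18,269.
Year 3: DB = ⌊$18,269 × 200%/7⌋ = $5,219; SL = ⌊$14,069/5⌋ = $2,813 → take DB $5,219. Book value $13,050.
Year 4: DB = ⌊$13,050 × 200%/7⌋ = $3,728; SL = ⌊$8,850/4⌋ = $2,212 → take DB $3,728. Book value $9,322.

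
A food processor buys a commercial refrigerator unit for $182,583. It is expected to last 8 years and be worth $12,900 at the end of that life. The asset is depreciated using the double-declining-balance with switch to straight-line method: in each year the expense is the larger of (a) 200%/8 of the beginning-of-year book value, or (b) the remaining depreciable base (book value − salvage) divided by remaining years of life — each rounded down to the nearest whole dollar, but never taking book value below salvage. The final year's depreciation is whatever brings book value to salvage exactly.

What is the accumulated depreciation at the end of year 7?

Depreciable base = $182,583 − $12,900 = $169,683.
Year 1: DB = ⌊$182,583 × 200%/8⌋ = $45,645; SL = ⌊$169,683/8⌋ = $21,210 → take DB $45,645. Book value $136,938.
Year 2: DB = ⌊$136,938 × 200%/8⌋ = $34,234; SL = ⌊$124,038/7⌋ = $17,719 → take DB $34,234. Book value $102,704.
Year 3: DB = ⌊$102,704 × 200%/8⌋ = $25,676; SL = ⌊$89,804/6⌋ = $14,967 → take DB $25,676. Book value $77,028.
Year 4: DB = ⌊$77,028 × 200%/8⌋ = $19,257; SL = ⌊$64,128/5⌋ = $12,825 → take DB $19,257. Book value $57,771.
Year 5: DB = ⌊$57,771 × 200%/8⌋ = $14,442; SL = ⌊$44,871/4⌋ = $11,217 → take DB $14,442. Book value $43,329.
Year 6: DB = ⌊$43,329 × 200%/8⌋ = $10,832; SL = ⌊$30,429/3⌋ = $10,143 → take DB $10,832. Book value $32,497.
Year 7: DB = ⌊$32,497 × 200%/8⌋ = $8,124; SL = ⌊$19,597/2⌋ = $9,798 → take SL $9,798. Book value $22,699.
Accumulated through year 7 = $182,583 − $22,699 = $159,884.

$159,884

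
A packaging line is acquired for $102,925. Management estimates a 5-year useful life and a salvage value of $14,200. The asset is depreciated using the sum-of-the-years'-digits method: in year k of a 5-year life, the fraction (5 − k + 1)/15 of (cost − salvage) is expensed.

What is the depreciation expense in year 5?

Depreciable base = $102,925 − $14,200 = $88,725.
Sum of the years' digits = 5+4+3+2+1 = 15.
Year 1: $88,725 × 5/15 = $29,575. Book value $73,350.
Year 2: $88,725 × 4/15 = $23,660. Book value $49,690.
Year 3: $88,725 × 3/15 = $17,745. Book value $31,945.
Year 4: $88,725 × 2/15 = $11,830. Book value $20,115.
Year 5: $88,725 × 1/15 = $5,915. Book value $14,200.

$5,915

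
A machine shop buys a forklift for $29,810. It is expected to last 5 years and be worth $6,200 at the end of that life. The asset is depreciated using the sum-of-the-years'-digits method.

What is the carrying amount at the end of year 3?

$10,922

Depreciable base = $29,810 − $6,200 = $23,610.
Sum of the years' digits = 5+4+3+2+1 = 15.
Year 1: $23,610 × 5/15 = $7,870. Book value $21,940.
Year 2: $23,610 × 4/15 = $6,296. Book value $15,644.
Year 3: $23,610 × 3/15 = $4,722. Book value $10,922.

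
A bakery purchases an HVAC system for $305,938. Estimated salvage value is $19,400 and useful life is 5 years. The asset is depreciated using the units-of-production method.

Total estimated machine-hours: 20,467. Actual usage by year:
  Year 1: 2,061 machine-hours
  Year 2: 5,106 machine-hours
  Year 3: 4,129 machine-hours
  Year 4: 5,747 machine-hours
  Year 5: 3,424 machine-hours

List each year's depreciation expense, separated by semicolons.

$28,854; $71,484; $57,806; $80,458; $47,936

Depreciable base = $305,938 − $19,400 = $286,538.
Rate = $286,538 / 20,467 machine-hours = $14 per machine-hour.
Year 1: 2,061 × $14 = $28,854. Book value $277,084.
Year 2: 5,106 × $14 = $71,484. Book value $205,600.
Year 3: 4,129 × $14 = $57,806. Book value $147,794.
Year 4: 5,747 × $14 = $80,458. Book value $67,336.
Year 5: 3,424 × $14 = $47,936. Book value $19,400.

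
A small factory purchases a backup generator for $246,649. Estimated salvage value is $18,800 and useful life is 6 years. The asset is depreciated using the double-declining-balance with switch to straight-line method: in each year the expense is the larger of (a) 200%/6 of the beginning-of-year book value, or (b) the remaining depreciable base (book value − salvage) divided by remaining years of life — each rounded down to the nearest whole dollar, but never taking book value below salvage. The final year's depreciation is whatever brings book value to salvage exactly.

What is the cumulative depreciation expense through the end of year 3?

$173,567

Depreciable base = $246,649 − $18,800 = $227,849.
Year 1: DB = ⌊$246,649 × 200%/6⌋ = $82,216; SL = ⌊$227,849/6⌋ = $37,974 → take DB $82,216. Book value $164,433.
Year 2: DB = ⌊$164,433 × 200%/6⌋ = $54,811; SL = ⌊$145,633/5⌋ = $29,126 → take DB $54,811. Book value $109,622.
Year 3: DB = ⌊$109,622 × 200%/6⌋ = $36,540; SL = ⌊$90,822/4⌋ = $22,705 → take DB $36,540. Book value $73,082.
Accumulated through year 3 = $246,649 − $73,082 = $173,567.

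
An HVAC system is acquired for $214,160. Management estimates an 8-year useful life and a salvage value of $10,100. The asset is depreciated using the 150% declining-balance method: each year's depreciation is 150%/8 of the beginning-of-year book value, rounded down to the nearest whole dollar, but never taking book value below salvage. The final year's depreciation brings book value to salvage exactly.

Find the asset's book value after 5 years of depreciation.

$75,834

Depreciable base = $214,160 − $10,100 = $204,060.
Year 1: ⌊$214,160 × 150%/8⌋ = $40,155. Book value $174,005.
Year 2: ⌊$174,005 × 150%/8⌋ = $32,625. Book value $141,380.
Year 3: ⌊$141,380 × 150%/8⌋ = $26,508. Book value $114,872.
Year 4: ⌊$114,872 × 150%/8⌋ = $21,538. Book value $93,334.
Year 5: ⌊$93,334 × 150%/8⌋ = $17,500. Book value $75,834.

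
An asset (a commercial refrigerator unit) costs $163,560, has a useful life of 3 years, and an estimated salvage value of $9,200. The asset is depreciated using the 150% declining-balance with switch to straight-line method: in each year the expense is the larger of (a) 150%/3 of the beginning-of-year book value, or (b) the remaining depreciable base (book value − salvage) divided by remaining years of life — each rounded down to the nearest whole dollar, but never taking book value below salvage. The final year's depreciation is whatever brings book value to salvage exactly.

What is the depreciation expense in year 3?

$31,690

Depreciable base = $163,560 − $9,200 = $154,360.
Year 1: DB = ⌊$163,560 × 150%/3⌋ = $81,780; SL = ⌊$154,360/3⌋ = $51,453 → take DB $81,780. Book value $81,780.
Year 2: DB = ⌊$81,780 × 150%/3⌋ = $40,890; SL = ⌊$72,580/2⌋ = $36,290 → take DB $40,890. Book value $40,890.
Year 3 (final): $40,890 − $9,200 = $31,690. Book value $9,200.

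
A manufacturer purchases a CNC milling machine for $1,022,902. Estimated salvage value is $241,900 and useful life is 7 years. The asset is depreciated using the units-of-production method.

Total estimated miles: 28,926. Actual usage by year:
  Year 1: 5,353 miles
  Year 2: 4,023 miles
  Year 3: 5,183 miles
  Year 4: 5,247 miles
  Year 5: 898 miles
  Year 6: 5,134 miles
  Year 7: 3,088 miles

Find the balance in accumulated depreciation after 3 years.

Depreciable base = $1,022,902 − $241,900 = $781,002.
Rate = $781,002 / 28,926 miles = $27 per mile.
Year 1: 5,353 × $27 = $144,531. Book value $878,371.
Year 2: 4,023 × $27 = $108,621. Book value $769,750.
Year 3: 5,183 × $27 = $139,941. Book value $629,809.
Accumulated through year 3 = $1,022,902 − $629,809 = $393,093.

$393,093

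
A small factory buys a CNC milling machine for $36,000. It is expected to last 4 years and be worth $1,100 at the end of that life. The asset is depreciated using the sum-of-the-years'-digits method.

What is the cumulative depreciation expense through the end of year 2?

Depreciable base = $36,000 − $1,100 = $34,900.
Sum of the years' digits = 4+3+2+1 = 10.
Year 1: $34,900 × 4/10 = $13,960. Book value $22,040.
Year 2: $34,900 × 3/10 = $10,470. Book value $11,570.
Accumulated through year 2 = $36,000 − $11,570 = $24,430.

$24,430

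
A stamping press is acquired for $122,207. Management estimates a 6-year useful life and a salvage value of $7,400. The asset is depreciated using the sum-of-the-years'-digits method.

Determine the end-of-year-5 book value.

$12,867

Depreciable base = $122,207 − $7,400 = $114,807.
Sum of the years' digits = 6+5+4+3+2+1 = 21.
Year 1: $114,807 × 6/21 = $32,802. Book value $89,405.
Year 2: $114,807 × 5/21 = $27,335. Book value $62,070.
Year 3: $114,807 × 4/21 = $21,868. Book value $40,202.
Year 4: $114,807 × 3/21 = $16,401. Book value $23,801.
Year 5: $114,807 × 2/21 = $10,934. Book value $12,867.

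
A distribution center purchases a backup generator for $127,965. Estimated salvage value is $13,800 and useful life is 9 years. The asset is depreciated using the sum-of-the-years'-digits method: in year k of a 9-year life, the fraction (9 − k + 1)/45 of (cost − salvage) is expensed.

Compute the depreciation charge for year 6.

Depreciable base = $127,965 − $13,800 = $114,165.
Sum of the years' digits = 9+8+7+6+5+4+3+2+1 = 45.
Year 1: $114,165 × 9/45 = $22,833. Book value $105,132.
Year 2: $114,165 × 8/45 = $20,296. Book value $84,836.
Year 3: $114,165 × 7/45 = $17,759. Book value $67,077.
Year 4: $114,165 × 6/45 = $15,222. Book value $51,855.
Year 5: $114,165 × 5/45 = $12,685. Book value $39,170.
Year 6: $114,165 × 4/45 = $10,148. Book value $29,022.

$10,148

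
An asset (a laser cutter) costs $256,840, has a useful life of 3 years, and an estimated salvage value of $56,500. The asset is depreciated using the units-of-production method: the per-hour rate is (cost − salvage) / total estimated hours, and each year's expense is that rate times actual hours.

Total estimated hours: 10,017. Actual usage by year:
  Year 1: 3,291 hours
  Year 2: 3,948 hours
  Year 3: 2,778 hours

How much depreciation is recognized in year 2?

$78,960

Depreciable base = $256,840 − $56,500 = $200,340.
Rate = $200,340 / 10,017 hours = $20 per hour.
Year 1: 3,291 × $20 = $65,820. Book value $191,020.
Year 2: 3,948 × $20 = $78,960. Book value $112,060.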